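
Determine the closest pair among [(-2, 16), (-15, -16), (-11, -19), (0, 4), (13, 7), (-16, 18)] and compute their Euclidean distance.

Computing all pairwise distances among 6 points:

d((-2, 16), (-15, -16)) = 34.5398
d((-2, 16), (-11, -19)) = 36.1386
d((-2, 16), (0, 4)) = 12.1655
d((-2, 16), (13, 7)) = 17.4929
d((-2, 16), (-16, 18)) = 14.1421
d((-15, -16), (-11, -19)) = 5.0 <-- minimum
d((-15, -16), (0, 4)) = 25.0
d((-15, -16), (13, 7)) = 36.2353
d((-15, -16), (-16, 18)) = 34.0147
d((-11, -19), (0, 4)) = 25.4951
d((-11, -19), (13, 7)) = 35.3836
d((-11, -19), (-16, 18)) = 37.3363
d((0, 4), (13, 7)) = 13.3417
d((0, 4), (-16, 18)) = 21.2603
d((13, 7), (-16, 18)) = 31.0161

Closest pair: (-15, -16) and (-11, -19) with distance 5.0

The closest pair is (-15, -16) and (-11, -19) with Euclidean distance 5.0. For 6 points, brute-force pairwise comparison is shown above. For large n, the divide-and-conquer algorithm (sort by x, recurse on halves, check the dividing strip) achieves O(n log n).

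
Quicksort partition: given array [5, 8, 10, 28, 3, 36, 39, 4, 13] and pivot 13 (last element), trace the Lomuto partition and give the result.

Lomuto partition with pivot = 13:

Initial array: [5, 8, 10, 28, 3, 36, 39, 4, 13]

arr[0]=5 <= 13: swap with position 0, array becomes [5, 8, 10, 28, 3, 36, 39, 4, 13]
arr[1]=8 <= 13: swap with position 1, array becomes [5, 8, 10, 28, 3, 36, 39, 4, 13]
arr[2]=10 <= 13: swap with position 2, array becomes [5, 8, 10, 28, 3, 36, 39, 4, 13]
arr[3]=28 > 13: no swap
arr[4]=3 <= 13: swap with position 3, array becomes [5, 8, 10, 3, 28, 36, 39, 4, 13]
arr[5]=36 > 13: no swap
arr[6]=39 > 13: no swap
arr[7]=4 <= 13: swap with position 4, array becomes [5, 8, 10, 3, 4, 36, 39, 28, 13]

Place pivot at position 5: [5, 8, 10, 3, 4, 13, 39, 28, 36]
Pivot position: 5

After partitioning with pivot 13, the array becomes [5, 8, 10, 3, 4, 13, 39, 28, 36]. The pivot is placed at index 5. All elements to the left of the pivot are <= 13, and all elements to the right are > 13.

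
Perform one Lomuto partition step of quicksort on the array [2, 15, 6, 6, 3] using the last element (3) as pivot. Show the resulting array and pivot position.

Lomuto partition with pivot = 3:

Initial array: [2, 15, 6, 6, 3]

arr[0]=2 <= 3: swap with position 0, array becomes [2, 15, 6, 6, 3]
arr[1]=15 > 3: no swap
arr[2]=6 > 3: no swap
arr[3]=6 > 3: no swap

Place pivot at position 1: [2, 3, 6, 6, 15]
Pivot position: 1

After partitioning with pivot 3, the array becomes [2, 3, 6, 6, 15]. The pivot is placed at index 1. All elements to the left of the pivot are <= 3, and all elements to the right are > 3.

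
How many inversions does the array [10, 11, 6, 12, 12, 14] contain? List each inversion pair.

Finding inversions in [10, 11, 6, 12, 12, 14]:

(0, 2): arr[0]=10 > arr[2]=6
(1, 2): arr[1]=11 > arr[2]=6

Total inversions: 2

The array has 2 inversion(s): (0,2), (1,2). Each pair (i,j) satisfies i < j and arr[i] > arr[j].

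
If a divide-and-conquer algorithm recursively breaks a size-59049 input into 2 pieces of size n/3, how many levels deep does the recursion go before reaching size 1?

For divide and conquer with division factor 3:

Problem sizes at each level:
Level 0: 59049
Level 1: 19683
Level 2: 6561
Level 3: 2187
Level 4: 729
Level 5: 243
Level 6: 81
Level 7: 27
Level 8: 9
Level 9: 3
Level 10: 1

The root is level 0 and the size-1 base case is level 10 (the tree spans levels 0 through 10, i.e. 11 levels counting the root), so the depth is the number of divisions: log_3(59049) = 10

The recursion tree depth is log_3(59049) = 10. At each level, the problem size is divided by 3, so it takes 10 divisions to reduce to a base case of size 1. The algorithm makes 2 recursive calls at each level.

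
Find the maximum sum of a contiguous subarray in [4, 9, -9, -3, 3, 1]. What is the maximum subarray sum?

Using Kadane's algorithm on [4, 9, -9, -3, 3, 1]:

Scanning through the array:
Position 1 (value 9): max_ending_here = 13, max_so_far = 13
Position 2 (value -9): max_ending_here = 4, max_so_far = 13
Position 3 (value -3): max_ending_here = 1, max_so_far = 13
Position 4 (value 3): max_ending_here = 4, max_so_far = 13
Position 5 (value 1): max_ending_here = 5, max_so_far = 13

Maximum subarray: [4, 9]
Maximum sum: 13

The maximum subarray is [4, 9] with sum 13. This subarray runs from index 0 to index 1.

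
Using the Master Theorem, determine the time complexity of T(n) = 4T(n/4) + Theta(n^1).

Master Theorem for T(n) = 4T(n/4) + O(n^1):

a = 4, b = 4, c = 1
log_b(a) = log_4(4) = 1.0000

Case 2: c = 1 = log_4(4) = 1.0000
T(n) = O(n^1 log n) = O(n log n)

For T(n) = 4T(n/4) + O(n^1): log_4(4) = 1.0000. This is Case 2 of the Master Theorem (c = log_b(a), equal work at all levels), giving O(n log n).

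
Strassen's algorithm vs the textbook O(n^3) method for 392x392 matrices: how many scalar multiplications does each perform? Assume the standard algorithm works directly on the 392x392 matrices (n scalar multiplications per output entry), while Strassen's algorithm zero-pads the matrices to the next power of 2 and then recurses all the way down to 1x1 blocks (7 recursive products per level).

Matrix multiplication for 392x392 matrices:

Strassen's algorithm requires power-of-2 dimensions. Pad 392x392 to 512x512 (next power of 2).

Standard algorithm: 392^3 = 60236288 multiplications
Strassen's algorithm: 7^(log2(512)) = 7^9 = 40353607 multiplications
Savings: 60236288 - 40353607 = 19882681 multiplications

Standard: 60236288 multiplications (392^3). Strassen: 40353607 multiplications (7^9, after padding to 512x512). Strassen reduces 8 recursive multiplications to 7 at each level.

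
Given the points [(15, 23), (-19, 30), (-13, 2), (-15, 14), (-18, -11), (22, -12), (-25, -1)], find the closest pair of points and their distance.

Computing all pairwise distances among 7 points:

d((15, 23), (-19, 30)) = 34.7131
d((15, 23), (-13, 2)) = 35.0
d((15, 23), (-15, 14)) = 31.3209
d((15, 23), (-18, -11)) = 47.3814
d((15, 23), (22, -12)) = 35.6931
d((15, 23), (-25, -1)) = 46.6476
d((-19, 30), (-13, 2)) = 28.6356
d((-19, 30), (-15, 14)) = 16.4924
d((-19, 30), (-18, -11)) = 41.0122
d((-19, 30), (22, -12)) = 58.6941
d((-19, 30), (-25, -1)) = 31.5753
d((-13, 2), (-15, 14)) = 12.1655 <-- minimum
d((-13, 2), (-18, -11)) = 13.9284
d((-13, 2), (22, -12)) = 37.6962
d((-13, 2), (-25, -1)) = 12.3693
d((-15, 14), (-18, -11)) = 25.1794
d((-15, 14), (22, -12)) = 45.2217
d((-15, 14), (-25, -1)) = 18.0278
d((-18, -11), (22, -12)) = 40.0125
d((-18, -11), (-25, -1)) = 12.2066
d((22, -12), (-25, -1)) = 48.2701

Closest pair: (-13, 2) and (-15, 14) with distance 12.1655

The closest pair is (-13, 2) and (-15, 14) with Euclidean distance 12.1655. For 7 points, brute-force pairwise comparison is shown above. For large n, the divide-and-conquer algorithm (sort by x, recurse on halves, check the dividing strip) achieves O(n log n).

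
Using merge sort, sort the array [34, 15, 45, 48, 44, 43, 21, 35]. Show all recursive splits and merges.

Merge sort trace:

Split: [34, 15, 45, 48, 44, 43, 21, 35] -> [34, 15, 45, 48] and [44, 43, 21, 35]
  Split: [34, 15, 45, 48] -> [34, 15] and [45, 48]
    Split: [34, 15] -> [34] and [15]
    Merge: [34] + [15] -> [15, 34]
    Split: [45, 48] -> [45] and [48]
    Merge: [45] + [48] -> [45, 48]
  Merge: [15, 34] + [45, 48] -> [15, 34, 45, 48]
  Split: [44, 43, 21, 35] -> [44, 43] and [21, 35]
    Split: [44, 43] -> [44] and [43]
    Merge: [44] + [43] -> [43, 44]
    Split: [21, 35] -> [21] and [35]
    Merge: [21] + [35] -> [21, 35]
  Merge: [43, 44] + [21, 35] -> [21, 35, 43, 44]
Merge: [15, 34, 45, 48] + [21, 35, 43, 44] -> [15, 21, 34, 35, 43, 44, 45, 48]

Final sorted array: [15, 21, 34, 35, 43, 44, 45, 48]

The merge sort proceeds by recursively splitting the array and merging sorted halves.
After all merges, the sorted array is [15, 21, 34, 35, 43, 44, 45, 48].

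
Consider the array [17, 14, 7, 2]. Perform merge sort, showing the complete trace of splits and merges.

Merge sort trace:

Split: [17, 14, 7, 2] -> [17, 14] and [7, 2]
  Split: [17, 14] -> [17] and [14]
  Merge: [17] + [14] -> [14, 17]
  Split: [7, 2] -> [7] and [2]
  Merge: [7] + [2] -> [2, 7]
Merge: [14, 17] + [2, 7] -> [2, 7, 14, 17]

Final sorted array: [2, 7, 14, 17]

The merge sort proceeds by recursively splitting the array and merging sorted halves.
After all merges, the sorted array is [2, 7, 14, 17].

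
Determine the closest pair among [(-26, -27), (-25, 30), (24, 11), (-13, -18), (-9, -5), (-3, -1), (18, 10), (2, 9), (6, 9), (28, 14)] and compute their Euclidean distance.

Computing all pairwise distances among 10 points:

d((-26, -27), (-25, 30)) = 57.0088
d((-26, -27), (24, 11)) = 62.8013
d((-26, -27), (-13, -18)) = 15.8114
d((-26, -27), (-9, -5)) = 27.8029
d((-26, -27), (-3, -1)) = 34.7131
d((-26, -27), (18, 10)) = 57.4891
d((-26, -27), (2, 9)) = 45.607
d((-26, -27), (6, 9)) = 48.1664
d((-26, -27), (28, 14)) = 67.8012
d((-25, 30), (24, 11)) = 52.5547
d((-25, 30), (-13, -18)) = 49.4773
d((-25, 30), (-9, -5)) = 38.4838
d((-25, 30), (-3, -1)) = 38.0132
d((-25, 30), (18, 10)) = 47.4236
d((-25, 30), (2, 9)) = 34.2053
d((-25, 30), (6, 9)) = 37.4433
d((-25, 30), (28, 14)) = 55.3624
d((24, 11), (-13, -18)) = 47.0106
d((24, 11), (-9, -5)) = 36.6742
d((24, 11), (-3, -1)) = 29.5466
d((24, 11), (18, 10)) = 6.0828
d((24, 11), (2, 9)) = 22.0907
d((24, 11), (6, 9)) = 18.1108
d((24, 11), (28, 14)) = 5.0
d((-13, -18), (-9, -5)) = 13.6015
d((-13, -18), (-3, -1)) = 19.7231
d((-13, -18), (18, 10)) = 41.7732
d((-13, -18), (2, 9)) = 30.8869
d((-13, -18), (6, 9)) = 33.0151
d((-13, -18), (28, 14)) = 52.0096
d((-9, -5), (-3, -1)) = 7.2111
d((-9, -5), (18, 10)) = 30.8869
d((-9, -5), (2, 9)) = 17.8045
d((-9, -5), (6, 9)) = 20.5183
d((-9, -5), (28, 14)) = 41.5933
d((-3, -1), (18, 10)) = 23.7065
d((-3, -1), (2, 9)) = 11.1803
d((-3, -1), (6, 9)) = 13.4536
d((-3, -1), (28, 14)) = 34.4384
d((18, 10), (2, 9)) = 16.0312
d((18, 10), (6, 9)) = 12.0416
d((18, 10), (28, 14)) = 10.7703
d((2, 9), (6, 9)) = 4.0 <-- minimum
d((2, 9), (28, 14)) = 26.4764
d((6, 9), (28, 14)) = 22.561

Closest pair: (2, 9) and (6, 9) with distance 4.0

The closest pair is (2, 9) and (6, 9) with Euclidean distance 4.0. For 10 points, brute-force pairwise comparison is shown above. For large n, the divide-and-conquer algorithm (sort by x, recurse on halves, check the dividing strip) achieves O(n log n).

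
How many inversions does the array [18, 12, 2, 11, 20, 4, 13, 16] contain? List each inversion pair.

Finding inversions in [18, 12, 2, 11, 20, 4, 13, 16]:

(0, 1): arr[0]=18 > arr[1]=12
(0, 2): arr[0]=18 > arr[2]=2
(0, 3): arr[0]=18 > arr[3]=11
(0, 5): arr[0]=18 > arr[5]=4
(0, 6): arr[0]=18 > arr[6]=13
(0, 7): arr[0]=18 > arr[7]=16
(1, 2): arr[1]=12 > arr[2]=2
(1, 3): arr[1]=12 > arr[3]=11
(1, 5): arr[1]=12 > arr[5]=4
(3, 5): arr[3]=11 > arr[5]=4
(4, 5): arr[4]=20 > arr[5]=4
(4, 6): arr[4]=20 > arr[6]=13
(4, 7): arr[4]=20 > arr[7]=16

Total inversions: 13

The array has 13 inversion(s): (0,1), (0,2), (0,3), (0,5), (0,6), (0,7), (1,2), (1,3), (1,5), (3,5), (4,5), (4,6), (4,7). Each pair (i,j) satisfies i < j and arr[i] > arr[j].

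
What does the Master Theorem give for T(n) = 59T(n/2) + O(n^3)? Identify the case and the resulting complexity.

Master Theorem for T(n) = 59T(n/2) + O(n^3):

a = 59, b = 2, c = 3
log_b(a) = log_2(59) = 5.8826

Case 1: c = 3 < log_2(59) = 5.8826
T(n) = O(n^(log_2 59))

For T(n) = 59T(n/2) + O(n^3): log_2(59) = 5.8826. This is Case 1 of the Master Theorem (c < log_b(a), work dominated by leaves), giving O(n^(log_2 59)).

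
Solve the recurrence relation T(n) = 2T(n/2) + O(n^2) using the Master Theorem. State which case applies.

Master Theorem for T(n) = 2T(n/2) + O(n^2):

a = 2, b = 2, c = 2
log_b(a) = log_2(2) = 1.0000

Case 3: c = 2 > log_2(2) = 1.0000
T(n) = O(n^2) = O(n^2)

For T(n) = 2T(n/2) + O(n^2): log_2(2) = 1.0000. This is Case 3 of the Master Theorem (c > log_b(a), work dominated by root), giving O(n^2).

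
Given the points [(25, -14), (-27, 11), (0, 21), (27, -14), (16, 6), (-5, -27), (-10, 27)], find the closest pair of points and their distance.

Computing all pairwise distances among 7 points:

d((25, -14), (-27, 11)) = 57.6975
d((25, -14), (0, 21)) = 43.0116
d((25, -14), (27, -14)) = 2.0 <-- minimum
d((25, -14), (16, 6)) = 21.9317
d((25, -14), (-5, -27)) = 32.6956
d((25, -14), (-10, 27)) = 53.9073
d((-27, 11), (0, 21)) = 28.7924
d((-27, 11), (27, -14)) = 59.5063
d((-27, 11), (16, 6)) = 43.2897
d((-27, 11), (-5, -27)) = 43.909
d((-27, 11), (-10, 27)) = 23.3452
d((0, 21), (27, -14)) = 44.2041
d((0, 21), (16, 6)) = 21.9317
d((0, 21), (-5, -27)) = 48.2597
d((0, 21), (-10, 27)) = 11.6619
d((27, -14), (16, 6)) = 22.8254
d((27, -14), (-5, -27)) = 34.5398
d((27, -14), (-10, 27)) = 55.2268
d((16, 6), (-5, -27)) = 39.1152
d((16, 6), (-10, 27)) = 33.4215
d((-5, -27), (-10, 27)) = 54.231

Closest pair: (25, -14) and (27, -14) with distance 2.0

The closest pair is (25, -14) and (27, -14) with Euclidean distance 2.0. For 7 points, brute-force pairwise comparison is shown above. For large n, the divide-and-conquer algorithm (sort by x, recurse on halves, check the dividing strip) achieves O(n log n).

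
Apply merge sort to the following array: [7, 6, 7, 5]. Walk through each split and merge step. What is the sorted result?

Merge sort trace:

Split: [7, 6, 7, 5] -> [7, 6] and [7, 5]
  Split: [7, 6] -> [7] and [6]
  Merge: [7] + [6] -> [6, 7]
  Split: [7, 5] -> [7] and [5]
  Merge: [7] + [5] -> [5, 7]
Merge: [6, 7] + [5, 7] -> [5, 6, 7, 7]

Final sorted array: [5, 6, 7, 7]

The merge sort proceeds by recursively splitting the array and merging sorted halves.
After all merges, the sorted array is [5, 6, 7, 7].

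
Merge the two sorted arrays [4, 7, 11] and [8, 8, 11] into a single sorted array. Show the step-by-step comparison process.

Merging process:

Compare 4 vs 8: take 4 from left. Merged: [4]
Compare 7 vs 8: take 7 from left. Merged: [4, 7]
Compare 11 vs 8: take 8 from right. Merged: [4, 7, 8]
Compare 11 vs 8: take 8 from right. Merged: [4, 7, 8, 8]
Compare 11 vs 11: take 11 from left. Merged: [4, 7, 8, 8, 11]
Append remaining from right: [11]. Merged: [4, 7, 8, 8, 11, 11]

Final merged array: [4, 7, 8, 8, 11, 11]
Total comparisons: 5

The merged array is [4, 7, 8, 8, 11, 11], requiring 5 comparisons. The merge step runs in O(n) time where n is the total number of elements.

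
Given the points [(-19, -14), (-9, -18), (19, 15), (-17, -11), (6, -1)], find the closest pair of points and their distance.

Computing all pairwise distances among 5 points:

d((-19, -14), (-9, -18)) = 10.7703
d((-19, -14), (19, 15)) = 47.8017
d((-19, -14), (-17, -11)) = 3.6056 <-- minimum
d((-19, -14), (6, -1)) = 28.178
d((-9, -18), (19, 15)) = 43.2782
d((-9, -18), (-17, -11)) = 10.6301
d((-9, -18), (6, -1)) = 22.6716
d((19, 15), (-17, -11)) = 44.4072
d((19, 15), (6, -1)) = 20.6155
d((-17, -11), (6, -1)) = 25.0799

Closest pair: (-19, -14) and (-17, -11) with distance 3.6056

The closest pair is (-19, -14) and (-17, -11) with Euclidean distance 3.6056. For 5 points, brute-force pairwise comparison is shown above. For large n, the divide-and-conquer algorithm (sort by x, recurse on halves, check the dividing strip) achieves O(n log n).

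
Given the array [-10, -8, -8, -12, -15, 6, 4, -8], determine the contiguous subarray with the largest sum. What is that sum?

Using Kadane's algorithm on [-10, -8, -8, -12, -15, 6, 4, -8]:

Scanning through the array:
Position 1 (value -8): max_ending_here = -8, max_so_far = -8
Position 2 (value -8): max_ending_here = -8, max_so_far = -8
Position 3 (value -12): max_ending_here = -12, max_so_far = -8
Position 4 (value -15): max_ending_here = -15, max_so_far = -8
Position 5 (value 6): max_ending_here = 6, max_so_far = 6
Position 6 (value 4): max_ending_here = 10, max_so_far = 10
Position 7 (value -8): max_ending_here = 2, max_so_far = 10

Maximum subarray: [6, 4]
Maximum sum: 10

The maximum subarray is [6, 4] with sum 10. This subarray runs from index 5 to index 6.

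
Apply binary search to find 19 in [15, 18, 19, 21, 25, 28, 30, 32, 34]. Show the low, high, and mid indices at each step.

Binary search for 19 in [15, 18, 19, 21, 25, 28, 30, 32, 34]:

lo=0, hi=8, mid=4, arr[mid]=25 -> 25 > 19, search left half
lo=0, hi=3, mid=1, arr[mid]=18 -> 18 < 19, search right half
lo=2, hi=3, mid=2, arr[mid]=19 -> Found target at index 2!

Binary search finds 19 at index 2 after 3 comparisons. The search repeatedly halves the search space by comparing with the middle element.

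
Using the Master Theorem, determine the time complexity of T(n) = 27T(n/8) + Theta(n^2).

Master Theorem for T(n) = 27T(n/8) + O(n^2):

a = 27, b = 8, c = 2
log_b(a) = log_8(27) = 1.5850

Case 3: c = 2 > log_8(27) = 1.5850
T(n) = O(n^2) = O(n^2)

For T(n) = 27T(n/8) + O(n^2): log_8(27) = 1.5850. This is Case 3 of the Master Theorem (c > log_b(a), work dominated by root), giving O(n^2).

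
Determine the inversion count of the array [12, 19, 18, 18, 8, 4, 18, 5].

Finding inversions in [12, 19, 18, 18, 8, 4, 18, 5]:

(0, 4): arr[0]=12 > arr[4]=8
(0, 5): arr[0]=12 > arr[5]=4
(0, 7): arr[0]=12 > arr[7]=5
(1, 2): arr[1]=19 > arr[2]=18
(1, 3): arr[1]=19 > arr[3]=18
(1, 4): arr[1]=19 > arr[4]=8
(1, 5): arr[1]=19 > arr[5]=4
(1, 6): arr[1]=19 > arr[6]=18
(1, 7): arr[1]=19 > arr[7]=5
(2, 4): arr[2]=18 > arr[4]=8
(2, 5): arr[2]=18 > arr[5]=4
(2, 7): arr[2]=18 > arr[7]=5
(3, 4): arr[3]=18 > arr[4]=8
(3, 5): arr[3]=18 > arr[5]=4
(3, 7): arr[3]=18 > arr[7]=5
(4, 5): arr[4]=8 > arr[5]=4
(4, 7): arr[4]=8 > arr[7]=5
(6, 7): arr[6]=18 > arr[7]=5

Total inversions: 18

The array has 18 inversion(s): (0,4), (0,5), (0,7), (1,2), (1,3), (1,4), (1,5), (1,6), (1,7), (2,4), (2,5), (2,7), (3,4), (3,5), (3,7), (4,5), (4,7), (6,7). Each pair (i,j) satisfies i < j and arr[i] > arr[j].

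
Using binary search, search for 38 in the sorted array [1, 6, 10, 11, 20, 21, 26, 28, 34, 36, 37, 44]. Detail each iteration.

Binary search for 38 in [1, 6, 10, 11, 20, 21, 26, 28, 34, 36, 37, 44]:

lo=0, hi=11, mid=5, arr[mid]=21 -> 21 < 38, search right half
lo=6, hi=11, mid=8, arr[mid]=34 -> 34 < 38, search right half
lo=9, hi=11, mid=10, arr[mid]=37 -> 37 < 38, search right half
lo=11, hi=11, mid=11, arr[mid]=44 -> 44 > 38, search left half
lo=11 > hi=10, target 38 not found

Binary search determines that 38 is not in the array after 4 comparisons. The search space was exhausted without finding the target.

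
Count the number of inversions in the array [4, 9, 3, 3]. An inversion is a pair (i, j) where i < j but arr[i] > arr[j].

Finding inversions in [4, 9, 3, 3]:

(0, 2): arr[0]=4 > arr[2]=3
(0, 3): arr[0]=4 > arr[3]=3
(1, 2): arr[1]=9 > arr[2]=3
(1, 3): arr[1]=9 > arr[3]=3

Total inversions: 4

The array has 4 inversion(s): (0,2), (0,3), (1,2), (1,3). Each pair (i,j) satisfies i < j and arr[i] > arr[j].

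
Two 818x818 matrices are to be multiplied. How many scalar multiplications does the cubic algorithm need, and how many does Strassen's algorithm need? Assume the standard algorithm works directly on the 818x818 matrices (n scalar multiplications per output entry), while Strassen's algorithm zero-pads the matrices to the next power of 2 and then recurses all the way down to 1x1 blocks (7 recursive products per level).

Matrix multiplication for 818x818 matrices:

Strassen's algorithm requires power-of-2 dimensions. Pad 818x818 to 1024x1024 (next power of 2).

Standard algorithm: 818^3 = 547343432 multiplications
Strassen's algorithm: 7^(log2(1024)) = 7^10 = 282475249 multiplications
Savings: 547343432 - 282475249 = 264868183 multiplications

Standard: 547343432 multiplications (818^3). Strassen: 282475249 multiplications (7^10, after padding to 1024x1024). Strassen reduces 8 recursive multiplications to 7 at each level.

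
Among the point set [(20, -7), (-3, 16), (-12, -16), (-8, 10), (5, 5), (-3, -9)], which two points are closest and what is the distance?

Computing all pairwise distances among 6 points:

d((20, -7), (-3, 16)) = 32.5269
d((20, -7), (-12, -16)) = 33.2415
d((20, -7), (-8, 10)) = 32.7567
d((20, -7), (5, 5)) = 19.2094
d((20, -7), (-3, -9)) = 23.0868
d((-3, 16), (-12, -16)) = 33.2415
d((-3, 16), (-8, 10)) = 7.8102 <-- minimum
d((-3, 16), (5, 5)) = 13.6015
d((-3, 16), (-3, -9)) = 25.0
d((-12, -16), (-8, 10)) = 26.3059
d((-12, -16), (5, 5)) = 27.0185
d((-12, -16), (-3, -9)) = 11.4018
d((-8, 10), (5, 5)) = 13.9284
d((-8, 10), (-3, -9)) = 19.6469
d((5, 5), (-3, -9)) = 16.1245

Closest pair: (-3, 16) and (-8, 10) with distance 7.8102

The closest pair is (-3, 16) and (-8, 10) with Euclidean distance 7.8102. For 6 points, brute-force pairwise comparison is shown above. For large n, the divide-and-conquer algorithm (sort by x, recurse on halves, check the dividing strip) achieves O(n log n).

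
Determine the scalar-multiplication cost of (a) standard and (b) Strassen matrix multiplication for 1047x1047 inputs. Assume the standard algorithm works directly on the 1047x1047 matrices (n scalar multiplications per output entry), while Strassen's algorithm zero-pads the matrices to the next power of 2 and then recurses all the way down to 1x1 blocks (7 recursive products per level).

Matrix multiplication for 1047x1047 matrices:

Strassen's algorithm requires power-of-2 dimensions. Pad 1047x1047 to 2048x2048 (next power of 2).

Standard algorithm: 1047^3 = 1147730823 multiplications
Strassen's algorithm: 7^(log2(2048)) = 7^11 = 1977326743 multiplications
Difference: 1147730823 - 1977326743 = -829595920 (Strassen uses MORE here due to padding overhead — for small or just-over-power-of-2 n, padding can outweigh the per-level savings)

Standard: 1147730823 multiplications (1047^3). Strassen: 1977326743 multiplications (7^11, after padding to 2048x2048). Strassen reduces 8 recursive multiplications to 7 at each level.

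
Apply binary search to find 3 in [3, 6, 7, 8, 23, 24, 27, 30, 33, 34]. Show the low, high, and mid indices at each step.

Binary search for 3 in [3, 6, 7, 8, 23, 24, 27, 30, 33, 34]:

lo=0, hi=9, mid=4, arr[mid]=23 -> 23 > 3, search left half
lo=0, hi=3, mid=1, arr[mid]=6 -> 6 > 3, search left half
lo=0, hi=0, mid=0, arr[mid]=3 -> Found target at index 0!

Binary search finds 3 at index 0 after 3 comparisons. The search repeatedly halves the search space by comparing with the middle element.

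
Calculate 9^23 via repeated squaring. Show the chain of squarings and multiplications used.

Computing 9^23 by squaring (build up from 9^1; each line after the first costs one multiplication):

9^1 = 9
9^2 = (9^1)^2 = 9^2 = 81
9^4 = (9^2)^2 = 81^2 = 6561
9^5 = 9 * 9^4 = 9 * 6561 = 59049
9^10 = (9^5)^2 = 59049^2 = 3486784401
9^11 = 9 * 9^10 = 9 * 3486784401 = 31381059609
9^22 = (9^11)^2 = 31381059609^2 = 984770902183611232881
9^23 = 9 * 9^22 = 9 * 984770902183611232881 = 8862938119652501095929

Result: 8862938119652501095929
Multiplications needed: 7 (7 lines after 9^1)

9^23 = 8862938119652501095929. Using exponentiation by squaring, this requires 7 multiplications. The key idea: if the exponent is even, square the half-power; if odd, multiply by the base once.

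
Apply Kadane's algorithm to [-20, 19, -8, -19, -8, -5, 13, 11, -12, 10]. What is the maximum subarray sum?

Using Kadane's algorithm on [-20, 19, -8, -19, -8, -5, 13, 11, -12, 10]:

Scanning through the array:
Position 1 (value 19): max_ending_here = 19, max_so_far = 19
Position 2 (value -8): max_ending_here = 11, max_so_far = 19
Position 3 (value -19): max_ending_here = -8, max_so_far = 19
Position 4 (value -8): max_ending_here = -8, max_so_far = 19
Position 5 (value -5): max_ending_here = -5, max_so_far = 19
Position 6 (value 13): max_ending_here = 13, max_so_far = 19
Position 7 (value 11): max_ending_here = 24, max_so_far = 24
Position 8 (value -12): max_ending_here = 12, max_so_far = 24
Position 9 (value 10): max_ending_here = 22, max_so_far = 24

Maximum subarray: [13, 11]
Maximum sum: 24

The maximum subarray is [13, 11] with sum 24. This subarray runs from index 6 to index 7.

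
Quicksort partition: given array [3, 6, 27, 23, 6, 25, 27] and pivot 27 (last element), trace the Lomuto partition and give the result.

Lomuto partition with pivot = 27:

Initial array: [3, 6, 27, 23, 6, 25, 27]

arr[0]=3 <= 27: swap with position 0, array becomes [3, 6, 27, 23, 6, 25, 27]
arr[1]=6 <= 27: swap with position 1, array becomes [3, 6, 27, 23, 6, 25, 27]
arr[2]=27 <= 27: swap with position 2, array becomes [3, 6, 27, 23, 6, 25, 27]
arr[3]=23 <= 27: swap with position 3, array becomes [3, 6, 27, 23, 6, 25, 27]
arr[4]=6 <= 27: swap with position 4, array becomes [3, 6, 27, 23, 6, 25, 27]
arr[5]=25 <= 27: swap with position 5, array becomes [3, 6, 27, 23, 6, 25, 27]

Place pivot at position 6: [3, 6, 27, 23, 6, 25, 27]
Pivot position: 6

After partitioning with pivot 27, the array becomes [3, 6, 27, 23, 6, 25, 27]. The pivot is placed at index 6. All elements to the left of the pivot are <= 27, and all elements to the right are > 27.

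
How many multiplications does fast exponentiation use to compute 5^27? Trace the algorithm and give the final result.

Computing 5^27 by squaring (build up from 5^1; each line after the first costs one multiplication):

5^1 = 5
5^2 = (5^1)^2 = 5^2 = 25
5^3 = 5 * 5^2 = 5 * 25 = 125
5^6 = (5^3)^2 = 125^2 = 15625
5^12 = (5^6)^2 = 15625^2 = 244140625
5^13 = 5 * 5^12 = 5 * 244140625 = 1220703125
5^26 = (5^13)^2 = 1220703125^2 = 1490116119384765625
5^27 = 5 * 5^26 = 5 * 1490116119384765625 = 7450580596923828125

Result: 7450580596923828125
Multiplications needed: 7 (7 lines after 5^1)

5^27 = 7450580596923828125. Using exponentiation by squaring, this requires 7 multiplications. The key idea: if the exponent is even, square the half-power; if odd, multiply by the base once.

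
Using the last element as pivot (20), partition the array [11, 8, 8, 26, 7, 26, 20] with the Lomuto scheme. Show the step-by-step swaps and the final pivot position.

Lomuto partition with pivot = 20:

Initial array: [11, 8, 8, 26, 7, 26, 20]

arr[0]=11 <= 20: swap with position 0, array becomes [11, 8, 8, 26, 7, 26, 20]
arr[1]=8 <= 20: swap with position 1, array becomes [11, 8, 8, 26, 7, 26, 20]
arr[2]=8 <= 20: swap with position 2, array becomes [11, 8, 8, 26, 7, 26, 20]
arr[3]=26 > 20: no swap
arr[4]=7 <= 20: swap with position 3, array becomes [11, 8, 8, 7, 26, 26, 20]
arr[5]=26 > 20: no swap

Place pivot at position 4: [11, 8, 8, 7, 20, 26, 26]
Pivot position: 4

After partitioning with pivot 20, the array becomes [11, 8, 8, 7, 20, 26, 26]. The pivot is placed at index 4. All elements to the left of the pivot are <= 20, and all elements to the right are > 20.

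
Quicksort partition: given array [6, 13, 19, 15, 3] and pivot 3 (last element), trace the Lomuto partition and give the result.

Lomuto partition with pivot = 3:

Initial array: [6, 13, 19, 15, 3]

arr[0]=6 > 3: no swap
arr[1]=13 > 3: no swap
arr[2]=19 > 3: no swap
arr[3]=15 > 3: no swap

Place pivot at position 0: [3, 13, 19, 15, 6]
Pivot position: 0

After partitioning with pivot 3, the array becomes [3, 13, 19, 15, 6]. The pivot is placed at index 0. All elements to the left of the pivot are <= 3, and all elements to the right are > 3.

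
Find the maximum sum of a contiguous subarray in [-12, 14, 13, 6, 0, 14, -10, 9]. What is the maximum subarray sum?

Using Kadane's algorithm on [-12, 14, 13, 6, 0, 14, -10, 9]:

Scanning through the array:
Position 1 (value 14): max_ending_here = 14, max_so_far = 14
Position 2 (value 13): max_ending_here = 27, max_so_far = 27
Position 3 (value 6): max_ending_here = 33, max_so_far = 33
Position 4 (value 0): max_ending_here = 33, max_so_far = 33
Position 5 (value 14): max_ending_here = 47, max_so_far = 47
Position 6 (value -10): max_ending_here = 37, max_so_far = 47
Position 7 (value 9): max_ending_here = 46, max_so_far = 47

Maximum subarray: [14, 13, 6, 0, 14]
Maximum sum: 47

The maximum subarray is [14, 13, 6, 0, 14] with sum 47. This subarray runs from index 1 to index 5.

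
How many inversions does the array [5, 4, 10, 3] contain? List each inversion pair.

Finding inversions in [5, 4, 10, 3]:

(0, 1): arr[0]=5 > arr[1]=4
(0, 3): arr[0]=5 > arr[3]=3
(1, 3): arr[1]=4 > arr[3]=3
(2, 3): arr[2]=10 > arr[3]=3

Total inversions: 4

The array has 4 inversion(s): (0,1), (0,3), (1,3), (2,3). Each pair (i,j) satisfies i < j and arr[i] > arr[j].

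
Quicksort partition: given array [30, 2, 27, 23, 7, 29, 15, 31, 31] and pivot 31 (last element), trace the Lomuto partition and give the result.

Lomuto partition with pivot = 31:

Initial array: [30, 2, 27, 23, 7, 29, 15, 31, 31]

arr[0]=30 <= 31: swap with position 0, array becomes [30, 2, 27, 23, 7, 29, 15, 31, 31]
arr[1]=2 <= 31: swap with position 1, array becomes [30, 2, 27, 23, 7, 29, 15, 31, 31]
arr[2]=27 <= 31: swap with position 2, array becomes [30, 2, 27, 23, 7, 29, 15, 31, 31]
arr[3]=23 <= 31: swap with position 3, array becomes [30, 2, 27, 23, 7, 29, 15, 31, 31]
arr[4]=7 <= 31: swap with position 4, array becomes [30, 2, 27, 23, 7, 29, 15, 31, 31]
arr[5]=29 <= 31: swap with position 5, array becomes [30, 2, 27, 23, 7, 29, 15, 31, 31]
arr[6]=15 <= 31: swap with position 6, array becomes [30, 2, 27, 23, 7, 29, 15, 31, 31]
arr[7]=31 <= 31: swap with position 7, array becomes [30, 2, 27, 23, 7, 29, 15, 31, 31]

Place pivot at position 8: [30, 2, 27, 23, 7, 29, 15, 31, 31]
Pivot position: 8

After partitioning with pivot 31, the array becomes [30, 2, 27, 23, 7, 29, 15, 31, 31]. The pivot is placed at index 8. All elements to the left of the pivot are <= 31, and all elements to the right are > 31.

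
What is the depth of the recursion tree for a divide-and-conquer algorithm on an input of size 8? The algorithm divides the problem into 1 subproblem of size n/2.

For divide and conquer with division factor 2:

Problem sizes at each level:
Level 0: 8
Level 1: 4
Level 2: 2
Level 3: 1

The root is level 0 and the size-1 base case is level 3 (the tree spans levels 0 through 3, i.e. 4 levels counting the root), so the depth is the number of divisions: log_2(8) = 3

The recursion tree depth is log_2(8) = 3. At each level, the problem size is divided by 2, so it takes 3 divisions to reduce to a base case of size 1. The algorithm makes 1 recursive call at each level.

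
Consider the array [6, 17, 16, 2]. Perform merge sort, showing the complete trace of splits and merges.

Merge sort trace:

Split: [6, 17, 16, 2] -> [6, 17] and [16, 2]
  Split: [6, 17] -> [6] and [17]
  Merge: [6] + [17] -> [6, 17]
  Split: [16, 2] -> [16] and [2]
  Merge: [16] + [2] -> [2, 16]
Merge: [6, 17] + [2, 16] -> [2, 6, 16, 17]

Final sorted array: [2, 6, 16, 17]

The merge sort proceeds by recursively splitting the array and merging sorted halves.
After all merges, the sorted array is [2, 6, 16, 17].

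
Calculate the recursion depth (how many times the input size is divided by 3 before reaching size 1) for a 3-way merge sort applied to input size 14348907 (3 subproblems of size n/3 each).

For divide and conquer with division factor 3:

Problem sizes at each level:
Level 0: 14348907
Level 1: 4782969
Level 2: 1594323
Level 3: 531441
Level 4: 177147
Level 5: 59049
Level 6: 19683
Level 7: 6561
Level 8: 2187
Level 9: 729
Level 10: 243
Level 11: 81
Level 12: 27
Level 13: 9
Level 14: 3
Level 15: 1

The root is level 0 and the size-1 base case is level 15 (the tree spans levels 0 through 15, i.e. 16 levels counting the root), so the depth is the number of divisions: log_3(14348907) = 15

The recursion tree depth is log_3(14348907) = 15. At each level, the problem size is divided by 3, so it takes 15 divisions to reduce to a base case of size 1. The algorithm makes 3 recursive calls at each level.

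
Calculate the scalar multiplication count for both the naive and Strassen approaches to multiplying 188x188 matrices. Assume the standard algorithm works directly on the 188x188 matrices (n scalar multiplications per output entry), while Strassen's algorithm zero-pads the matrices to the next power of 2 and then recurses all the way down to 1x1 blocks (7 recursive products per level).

Matrix multiplication for 188x188 matrices:

Strassen's algorithm requires power-of-2 dimensions. Pad 188x188 to 256x256 (next power of 2).

Standard algorithm: 188^3 = 6644672 multiplications
Strassen's algorithm: 7^(log2(256)) = 7^8 = 5764801 multiplications
Savings: 6644672 - 5764801 = 879871 multiplications

Standard: 6644672 multiplications (188^3). Strassen: 5764801 multiplications (7^8, after padding to 256x256). Strassen reduces 8 recursive multiplications to 7 at each level.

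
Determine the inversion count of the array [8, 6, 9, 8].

Finding inversions in [8, 6, 9, 8]:

(0, 1): arr[0]=8 > arr[1]=6
(2, 3): arr[2]=9 > arr[3]=8

Total inversions: 2

The array has 2 inversion(s): (0,1), (2,3). Each pair (i,j) satisfies i < j and arr[i] > arr[j].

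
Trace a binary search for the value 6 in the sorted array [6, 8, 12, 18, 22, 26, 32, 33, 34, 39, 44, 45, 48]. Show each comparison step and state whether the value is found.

Binary search for 6 in [6, 8, 12, 18, 22, 26, 32, 33, 34, 39, 44, 45, 48]:

lo=0, hi=12, mid=6, arr[mid]=32 -> 32 > 6, search left half
lo=0, hi=5, mid=2, arr[mid]=12 -> 12 > 6, search left half
lo=0, hi=1, mid=0, arr[mid]=6 -> Found target at index 0!

Binary search finds 6 at index 0 after 3 comparisons. The search repeatedly halves the search space by comparing with the middle element.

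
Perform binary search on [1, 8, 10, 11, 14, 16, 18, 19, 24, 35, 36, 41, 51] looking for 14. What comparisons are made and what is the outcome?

Binary search for 14 in [1, 8, 10, 11, 14, 16, 18, 19, 24, 35, 36, 41, 51]:

lo=0, hi=12, mid=6, arr[mid]=18 -> 18 > 14, search left half
lo=0, hi=5, mid=2, arr[mid]=10 -> 10 < 14, search right half
lo=3, hi=5, mid=4, arr[mid]=14 -> Found target at index 4!

Binary search finds 14 at index 4 after 3 comparisons. The search repeatedly halves the search space by comparing with the middle element.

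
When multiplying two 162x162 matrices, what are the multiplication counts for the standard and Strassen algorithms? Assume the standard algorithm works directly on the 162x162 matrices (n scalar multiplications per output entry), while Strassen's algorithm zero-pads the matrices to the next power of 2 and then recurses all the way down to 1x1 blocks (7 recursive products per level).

Matrix multiplication for 162x162 matrices:

Strassen's algorithm requires power-of-2 dimensions. Pad 162x162 to 256x256 (next power of 2).

Standard algorithm: 162^3 = 4251528 multiplications
Strassen's algorithm: 7^(log2(256)) = 7^8 = 5764801 multiplications
Difference: 4251528 - 5764801 = -1513273 (Strassen uses MORE here due to padding overhead — for small or just-over-power-of-2 n, padding can outweigh the per-level savings)

Standard: 4251528 multiplications (162^3). Strassen: 5764801 multiplications (7^8, after padding to 256x256). Strassen reduces 8 recursive multiplications to 7 at each level.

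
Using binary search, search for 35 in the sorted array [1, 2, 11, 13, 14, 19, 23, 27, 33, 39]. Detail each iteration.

Binary search for 35 in [1, 2, 11, 13, 14, 19, 23, 27, 33, 39]:

lo=0, hi=9, mid=4, arr[mid]=14 -> 14 < 35, search right half
lo=5, hi=9, mid=7, arr[mid]=27 -> 27 < 35, search right half
lo=8, hi=9, mid=8, arr[mid]=33 -> 33 < 35, search right half
lo=9, hi=9, mid=9, arr[mid]=39 -> 39 > 35, search left half
lo=9 > hi=8, target 35 not found

Binary search determines that 35 is not in the array after 4 comparisons. The search space was exhausted without finding the target.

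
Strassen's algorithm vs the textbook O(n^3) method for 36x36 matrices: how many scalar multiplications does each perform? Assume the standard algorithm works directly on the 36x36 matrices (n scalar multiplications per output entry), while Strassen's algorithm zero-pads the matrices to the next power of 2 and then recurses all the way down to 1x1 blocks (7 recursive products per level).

Matrix multiplication for 36x36 matrices:

Strassen's algorithm requires power-of-2 dimensions. Pad 36x36 to 64x64 (next power of 2).

Standard algorithm: 36^3 = 46656 multiplications
Strassen's algorithm: 7^(log2(64)) = 7^6 = 117649 multiplications
Difference: 46656 - 117649 = -70993 (Strassen uses MORE here due to padding overhead — for small or just-over-power-of-2 n, padding can outweigh the per-level savings)

Standard: 46656 multiplications (36^3). Strassen: 117649 multiplications (7^6, after padding to 64x64). Strassen reduces 8 recursive multiplications to 7 at each level.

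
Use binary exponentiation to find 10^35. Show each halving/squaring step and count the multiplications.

Computing 10^35 by squaring (build up from 10^1; each line after the first costs one multiplication):

10^1 = 10
10^2 = (10^1)^2 = 10^2 = 100
10^4 = (10^2)^2 = 100^2 = 10000
10^8 = (10^4)^2 = 10000^2 = 100000000
10^16 = (10^8)^2 = 100000000^2 = 10000000000000000
10^17 = 10 * 10^16 = 10 * 10000000000000000 = 100000000000000000
10^34 = (10^17)^2 = 100000000000000000^2 = 10000000000000000000000000000000000
10^35 = 10 * 10^34 = 10 * 10000000000000000000000000000000000 = 100000000000000000000000000000000000

Result: 100000000000000000000000000000000000
Multiplications needed: 7 (7 lines after 10^1)

10^35 = 100000000000000000000000000000000000. Using exponentiation by squaring, this requires 7 multiplications. The key idea: if the exponent is even, square the half-power; if odd, multiply by the base once.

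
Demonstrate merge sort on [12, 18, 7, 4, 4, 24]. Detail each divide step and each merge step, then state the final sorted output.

Merge sort trace:

Split: [12, 18, 7, 4, 4, 24] -> [12, 18, 7] and [4, 4, 24]
  Split: [12, 18, 7] -> [12] and [18, 7]
    Split: [18, 7] -> [18] and [7]
    Merge: [18] + [7] -> [7, 18]
  Merge: [12] + [7, 18] -> [7, 12, 18]
  Split: [4, 4, 24] -> [4] and [4, 24]
    Split: [4, 24] -> [4] and [24]
    Merge: [4] + [24] -> [4, 24]
  Merge: [4] + [4, 24] -> [4, 4, 24]
Merge: [7, 12, 18] + [4, 4, 24] -> [4, 4, 7, 12, 18, 24]

Final sorted array: [4, 4, 7, 12, 18, 24]

The merge sort proceeds by recursively splitting the array and merging sorted halves.
After all merges, the sorted array is [4, 4, 7, 12, 18, 24].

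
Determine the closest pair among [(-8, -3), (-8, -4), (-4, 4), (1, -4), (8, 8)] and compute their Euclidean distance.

Computing all pairwise distances among 5 points:

d((-8, -3), (-8, -4)) = 1.0 <-- minimum
d((-8, -3), (-4, 4)) = 8.0623
d((-8, -3), (1, -4)) = 9.0554
d((-8, -3), (8, 8)) = 19.4165
d((-8, -4), (-4, 4)) = 8.9443
d((-8, -4), (1, -4)) = 9.0
d((-8, -4), (8, 8)) = 20.0
d((-4, 4), (1, -4)) = 9.434
d((-4, 4), (8, 8)) = 12.6491
d((1, -4), (8, 8)) = 13.8924

Closest pair: (-8, -3) and (-8, -4) with distance 1.0

The closest pair is (-8, -3) and (-8, -4) with Euclidean distance 1.0. For 5 points, brute-force pairwise comparison is shown above. For large n, the divide-and-conquer algorithm (sort by x, recurse on halves, check the dividing strip) achieves O(n log n).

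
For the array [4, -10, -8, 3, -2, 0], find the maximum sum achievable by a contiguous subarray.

Using Kadane's algorithm on [4, -10, -8, 3, -2, 0]:

Scanning through the array:
Position 1 (value -10): max_ending_here = -6, max_so_far = 4
Position 2 (value -8): max_ending_here = -8, max_so_far = 4
Position 3 (value 3): max_ending_here = 3, max_so_far = 4
Position 4 (value -2): max_ending_here = 1, max_so_far = 4
Position 5 (value 0): max_ending_here = 1, max_so_far = 4

Maximum subarray: [4]
Maximum sum: 4

The maximum subarray is [4] with sum 4. This subarray runs from index 0 to index 0.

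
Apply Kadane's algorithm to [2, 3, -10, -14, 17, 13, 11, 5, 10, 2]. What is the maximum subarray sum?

Using Kadane's algorithm on [2, 3, -10, -14, 17, 13, 11, 5, 10, 2]:

Scanning through the array:
Position 1 (value 3): max_ending_here = 5, max_so_far = 5
Position 2 (value -10): max_ending_here = -5, max_so_far = 5
Position 3 (value -14): max_ending_here = -14, max_so_far = 5
Position 4 (value 17): max_ending_here = 17, max_so_far = 17
Position 5 (value 13): max_ending_here = 30, max_so_far = 30
Position 6 (value 11): max_ending_here = 41, max_so_far = 41
Position 7 (value 5): max_ending_here = 46, max_so_far = 46
Position 8 (value 10): max_ending_here = 56, max_so_far = 56
Position 9 (value 2): max_ending_here = 58, max_so_far = 58

Maximum subarray: [17, 13, 11, 5, 10, 2]
Maximum sum: 58

The maximum subarray is [17, 13, 11, 5, 10, 2] with sum 58. This subarray runs from index 4 to index 9.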